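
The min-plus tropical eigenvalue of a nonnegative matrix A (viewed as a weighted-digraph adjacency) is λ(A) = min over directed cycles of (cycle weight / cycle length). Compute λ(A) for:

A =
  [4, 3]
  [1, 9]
λ(A) = 2

Enumerate directed cycles and compute their means (weight / length). Sample:
  cycle 0 → 0: weight = 4, length = 1, mean = 4/1 ≈ 4.000
  cycle 1 → 1: weight = 9, length = 1, mean = 9/1 ≈ 9.000
  cycle 0 → 1 → 0: weight = 4, length = 2, mean = 4/2 ≈ 2.000
  cycle 1 → 0 → 1: weight = 4, length = 2, mean = 4/2 ≈ 2.000
Minimum mean = 2.000, attained e.g. along the cycle 0 → 1 → 0 with weight 4 and length 2. So λ(A) = 4/2 = 2.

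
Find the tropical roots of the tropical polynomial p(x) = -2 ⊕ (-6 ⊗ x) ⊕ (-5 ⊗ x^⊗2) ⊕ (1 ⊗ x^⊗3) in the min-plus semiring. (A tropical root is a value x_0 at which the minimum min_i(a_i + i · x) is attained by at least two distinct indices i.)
Roots: {-6, -1, 4}

Each tropical root is a break point of the lower envelope of the lines y = a_i + i · x (there are 4 lines, with slopes 0, 1, ..., 3). Only the lines that attain the minimum somewhere contribute to roots; other lines are dominated. Here the surviving (envelope) indices are i = 3, i = 2, i = 1, i = 0.
Intersections between consecutive envelope lines give the roots: for adjacent envelope indices i < j the intersection is x = (a_i − a_j) / (j − i). Reading off the sorted break points: {-6, -1, 4}.
Verification: at each break x_0, at least two indices attain the minimum of min_i(a_i + i · x_0).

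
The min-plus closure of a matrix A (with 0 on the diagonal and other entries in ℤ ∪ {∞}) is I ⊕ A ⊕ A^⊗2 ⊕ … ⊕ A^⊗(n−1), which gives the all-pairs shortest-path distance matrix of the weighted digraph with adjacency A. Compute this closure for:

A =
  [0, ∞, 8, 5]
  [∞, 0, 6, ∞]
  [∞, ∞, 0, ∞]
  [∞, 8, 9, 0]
Closure =
  [0, 13, 8, 5]
  [∞, 0, 6, ∞]
  [∞, ∞, 0, ∞]
  [∞, 8, 9, 0]

This is the Floyd-Warshall all-pairs shortest-path computation. For each intermediate vertex k = 0, 1, …, 3, update dist[i][j] ← min(dist[i][j], dist[i][k] + dist[k][j]). The final matrix gives, for each (i, j), the minimum total weight of any directed path from i to j (possibly empty when i = j).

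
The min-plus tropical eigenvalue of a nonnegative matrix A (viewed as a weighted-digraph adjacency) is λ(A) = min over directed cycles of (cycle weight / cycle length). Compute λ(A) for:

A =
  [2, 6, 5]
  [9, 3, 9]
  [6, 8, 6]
λ(A) = 2

Enumerate directed cycles and compute their means (weight / length). Sample:
  cycle 0 → 0: weight = 2, length = 1, mean = 2/1 ≈ 2.000
  cycle 1 → 1: weight = 3, length = 1, mean = 3/1 ≈ 3.000
  cycle 2 → 2: weight = 6, length = 1, mean = 6/1 ≈ 6.000
  cycle 0 → 1 → 0: weight = 15, length = 2, mean = 15/2 ≈ 7.500
  cycle 0 → 2 → 0: weight = 11, length = 2, mean = 11/2 ≈ 5.500
  cycle 1 → 0 → 1: weight = 15, length = 2, mean = 15/2 ≈ 7.500
Minimum mean = 2.000, attained e.g. along the cycle 0 → 0 with weight 2 and length 1. So λ(A) = 2/1 = 2.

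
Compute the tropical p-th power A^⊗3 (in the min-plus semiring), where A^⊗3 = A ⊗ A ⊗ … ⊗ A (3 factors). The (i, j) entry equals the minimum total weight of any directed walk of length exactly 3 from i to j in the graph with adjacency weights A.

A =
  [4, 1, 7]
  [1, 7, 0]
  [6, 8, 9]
A^⊗3 =
  [6, 3, 5]
  [3, 6, 2]
  [8, 10, 7]

Each entry (A^⊗3)_ij equals the minimum over all length-3 walks i = v_0 → v_1 → … → v_3 = j of Σ_t A[v_t][v_{t+1}]. For example, for (i, j) = (0, 2) we minimise over 9 possible intermediate vertex sequences; the minimum is 5, attained along the walk 0 → 0 → 1 → 2.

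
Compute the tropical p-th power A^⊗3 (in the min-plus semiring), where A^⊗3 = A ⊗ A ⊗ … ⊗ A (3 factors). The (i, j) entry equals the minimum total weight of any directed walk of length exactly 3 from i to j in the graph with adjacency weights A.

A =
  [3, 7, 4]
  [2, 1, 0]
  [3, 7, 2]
A^⊗3 =
  [9, 9, 8]
  [4, 3, 2]
  [7, 9, 6]

Each entry (A^⊗3)_ij equals the minimum over all length-3 walks i = v_0 → v_1 → … → v_3 = j of Σ_t A[v_t][v_{t+1}]. For example, for (i, j) = (0, 2) we minimise over 9 possible intermediate vertex sequences; the minimum is 8, attained along the walk 0 → 1 → 1 → 2.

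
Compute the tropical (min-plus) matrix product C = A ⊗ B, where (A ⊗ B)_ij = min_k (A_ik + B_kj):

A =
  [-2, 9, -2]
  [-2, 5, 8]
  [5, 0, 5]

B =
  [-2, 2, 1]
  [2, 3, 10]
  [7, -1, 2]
A ⊗ B =
  [-4, -3, -1]
  [-4, 0, -1]
  [2, 3, 6]

Apply the min-plus product entry-by-entry:
  C[0][0] = min over k of (A[0][0] + B[0][0] = -2 + -2 = -4, A[0][1] + B[1][0] = 9 + 2 = 11, A[0][2] + B[2][0] = -2 + 7 = 5) = -4 (attained at k = 0)
  C[0][1] = min over k of (A[0][0] + B[0][1] = -2 + 2 = 0, A[0][1] + B[1][1] = 9 + 3 = 12, A[0][2] + B[2][1] = -2 + -1 = -3) = -3 (attained at k = 2)
  C[0][2] = min over k of (A[0][0] + B[0][2] = -2 + 1 = -1, A[0][1] + B[1][2] = 9 + 10 = 19, A[0][2] + B[2][2] = -2 + 2 = 0) = -1 (attained at k = 0)
  C[1][0] = min over k of (A[1][0] + B[0][0] = -2 + -2 = -4, A[1][1] + B[1][0] = 5 + 2 = 7, A[1][2] + B[2][0] = 8 + 7 = 15) = -4 (attained at k = 0)
  C[1][1] = min over k of (A[1][0] + B[0][1] = -2 + 2 = 0, A[1][1] + B[1][1] = 5 + 3 = 8, A[1][2] + B[2][1] = 8 + -1 = 7) = 0 (attained at k = 0)
  C[1][2] = min over k of (A[1][0] + B[0][2] = -2 + 1 = -1, A[1][1] + B[1][2] = 5 + 10 = 15, A[1][2] + B[2][2] = 8 + 2 = 10) = -1 (attained at k = 0)
  C[2][0] = min over k of (A[2][0] + B[0][0] = 5 + -2 = 3, A[2][1] + B[1][0] = 0 + 2 = 2, A[2][2] + B[2][0] = 5 + 7 = 12) = 2 (attained at k = 1)
  C[2][1] = min over k of (A[2][0] + B[0][1] = 5 + 2 = 7, A[2][1] + B[1][1] = 0 + 3 = 3, A[2][2] + B[2][1] = 5 + -1 = 4) = 3 (attained at k = 1)
  C[2][2] = min over k of (A[2][0] + B[0][2] = 5 + 1 = 6, A[2][1] + B[1][2] = 0 + 10 = 10, A[2][2] + B[2][2] = 5 + 2 = 7) = 6 (attained at k = 0)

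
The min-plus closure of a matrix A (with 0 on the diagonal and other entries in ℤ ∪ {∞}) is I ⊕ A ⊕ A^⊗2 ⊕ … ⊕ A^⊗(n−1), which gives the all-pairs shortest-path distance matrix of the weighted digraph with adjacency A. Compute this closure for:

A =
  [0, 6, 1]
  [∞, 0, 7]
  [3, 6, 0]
Closure =
  [0, 6, 1]
  [10, 0, 7]
  [3, 6, 0]

This is the Floyd-Warshall all-pairs shortest-path computation. For each intermediate vertex k = 0, 1, …, 2, update dist[i][j] ← min(dist[i][j], dist[i][k] + dist[k][j]). The final matrix gives, for each (i, j), the minimum total weight of any directed path from i to j (possibly empty when i = j).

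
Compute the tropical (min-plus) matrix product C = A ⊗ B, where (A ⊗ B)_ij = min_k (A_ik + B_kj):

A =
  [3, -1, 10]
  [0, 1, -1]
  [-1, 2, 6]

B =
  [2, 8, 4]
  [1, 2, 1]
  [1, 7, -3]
A ⊗ B =
  [0, 1, 0]
  [0, 3, -4]
  [1, 4, 3]

Apply the min-plus product entry-by-entry:
  C[0][0] = min over k of (A[0][0] + B[0][0] = 3 + 2 = 5, A[0][1] + B[1][0] = -1 + 1 = 0, A[0][2] + B[2][0] = 10 + 1 = 11) = 0 (attained at k = 1)
  C[0][1] = min over k of (A[0][0] + B[0][1] = 3 + 8 = 11, A[0][1] + B[1][1] = -1 + 2 = 1, A[0][2] + B[2][1] = 10 + 7 = 17) = 1 (attained at k = 1)
  C[0][2] = min over k of (A[0][0] + B[0][2] = 3 + 4 = 7, A[0][1] + B[1][2] = -1 + 1 = 0, A[0][2] + B[2][2] = 10 + -3 = 7) = 0 (attained at k = 1)
  C[1][0] = min over k of (A[1][0] + B[0][0] = 0 + 2 = 2, A[1][1] + B[1][0] = 1 + 1 = 2, A[1][2] + B[2][0] = -1 + 1 = 0) = 0 (attained at k = 2)
  C[1][1] = min over k of (A[1][0] + B[0][1] = 0 + 8 = 8, A[1][1] + B[1][1] = 1 + 2 = 3, A[1][2] + B[2][1] = -1 + 7 = 6) = 3 (attained at k = 1)
  C[1][2] = min over k of (A[1][0] + B[0][2] = 0 + 4 = 4, A[1][1] + B[1][2] = 1 + 1 = 2, A[1][2] + B[2][2] = -1 + -3 = -4) = -4 (attained at k = 2)
  C[2][0] = min over k of (A[2][0] + B[0][0] = -1 + 2 = 1, A[2][1] + B[1][0] = 2 + 1 = 3, A[2][2] + B[2][0] = 6 + 1 = 7) = 1 (attained at k = 0)
  C[2][1] = min over k of (A[2][0] + B[0][1] = -1 + 8 = 7, A[2][1] + B[1][1] = 2 + 2 = 4, A[2][2] + B[2][1] = 6 + 7 = 13) = 4 (attained at k = 1)
  C[2][2] = min over k of (A[2][0] + B[0][2] = -1 + 4 = 3, A[2][1] + B[1][2] = 2 + 1 = 3, A[2][2] + B[2][2] = 6 + -3 = 3) = 3 (attained at k = 0)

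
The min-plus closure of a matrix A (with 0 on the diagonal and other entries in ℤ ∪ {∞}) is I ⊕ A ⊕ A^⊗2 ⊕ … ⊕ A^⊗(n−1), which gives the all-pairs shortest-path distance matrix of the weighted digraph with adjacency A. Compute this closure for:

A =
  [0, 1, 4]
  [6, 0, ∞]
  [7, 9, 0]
Closure =
  [0, 1, 4]
  [6, 0, 10]
  [7, 8, 0]

This is the Floyd-Warshall all-pairs shortest-path computation. For each intermediate vertex k = 0, 1, …, 2, update dist[i][j] ← min(dist[i][j], dist[i][k] + dist[k][j]). The final matrix gives, for each (i, j), the minimum total weight of any directed path from i to j (possibly empty when i = j).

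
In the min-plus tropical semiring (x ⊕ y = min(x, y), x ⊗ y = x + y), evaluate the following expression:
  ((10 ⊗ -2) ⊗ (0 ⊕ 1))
((10 ⊗ -2) ⊗ (0 ⊕ 1)) = 8

Expand innermost to outermost. Recall ⊕ takes the minimum of its arguments and ⊗ takes their sum. Working out the expression ((10 ⊗ -2) ⊗ (0 ⊕ 1)) gives 8.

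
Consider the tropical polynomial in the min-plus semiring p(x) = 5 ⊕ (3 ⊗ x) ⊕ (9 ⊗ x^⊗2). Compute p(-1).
p(-1) = 2

A tropical monomial a ⊗ x^⊗i evaluates to a + i · x. Evaluating each term at x = -1:
  Term 0 contributes 5 + 0 · -1 = 5
  Term 1 contributes 3 + 1 · -1 = 2
  Term 2 contributes 9 + 2 · -1 = 7
p(-1) = ⊕ of these = min[5, 2, 7] = 2.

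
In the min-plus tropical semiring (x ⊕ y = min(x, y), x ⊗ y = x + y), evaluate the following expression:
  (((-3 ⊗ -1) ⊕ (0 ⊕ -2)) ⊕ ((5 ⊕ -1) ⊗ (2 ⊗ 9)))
(((-3 ⊗ -1) ⊕ (0 ⊕ -2)) ⊕ ((5 ⊕ -1) ⊗ (2 ⊗ 9))) = -4

Expand innermost to outermost. Recall ⊕ takes the minimum of its arguments and ⊗ takes their sum. Working out the expression (((-3 ⊗ -1) ⊕ (0 ⊕ -2)) ⊕ ((5 ⊕ -1) ⊗ (2 ⊗ 9))) gives -4.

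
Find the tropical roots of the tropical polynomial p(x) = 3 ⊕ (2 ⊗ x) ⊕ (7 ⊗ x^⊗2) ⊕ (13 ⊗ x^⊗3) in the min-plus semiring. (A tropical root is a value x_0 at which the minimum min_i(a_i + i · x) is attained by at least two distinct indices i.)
Roots: {-6, -5, 1}

Each tropical root is a break point of the lower envelope of the lines y = a_i + i · x (there are 4 lines, with slopes 0, 1, ..., 3). Only the lines that attain the minimum somewhere contribute to roots; other lines are dominated. Here the surviving (envelope) indices are i = 3, i = 2, i = 1, i = 0.
Intersections between consecutive envelope lines give the roots: for adjacent envelope indices i < j the intersection is x = (a_i − a_j) / (j − i). Reading off the sorted break points: {-6, -5, 1}.
Verification: at each break x_0, at least two indices attain the minimum of min_i(a_i + i · x_0).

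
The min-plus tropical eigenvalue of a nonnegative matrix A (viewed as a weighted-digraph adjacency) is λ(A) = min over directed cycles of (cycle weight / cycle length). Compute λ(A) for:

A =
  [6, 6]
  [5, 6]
λ(A) = 11/2

Enumerate directed cycles and compute their means (weight / length). Sample:
  cycle 0 → 0: weight = 6, length = 1, mean = 6/1 ≈ 6.000
  cycle 1 → 1: weight = 6, length = 1, mean = 6/1 ≈ 6.000
  cycle 0 → 1 → 0: weight = 11, length = 2, mean = 11/2 ≈ 5.500
  cycle 1 → 0 → 1: weight = 11, length = 2, mean = 11/2 ≈ 5.500
Minimum mean = 5.500, attained e.g. along the cycle 0 → 1 → 0 with weight 11 and length 2. So λ(A) = 11/2 = 11/2.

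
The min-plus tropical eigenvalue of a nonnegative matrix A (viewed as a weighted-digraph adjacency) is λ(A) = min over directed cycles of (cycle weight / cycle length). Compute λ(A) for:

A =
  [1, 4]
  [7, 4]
λ(A) = 1

Enumerate directed cycles and compute their means (weight / length). Sample:
  cycle 0 → 0: weight = 1, length = 1, mean = 1/1 ≈ 1.000
  cycle 1 → 1: weight = 4, length = 1, mean = 4/1 ≈ 4.000
  cycle 0 → 1 → 0: weight = 11, length = 2, mean = 11/2 ≈ 5.500
  cycle 1 → 0 → 1: weight = 11, length = 2, mean = 11/2 ≈ 5.500
Minimum mean = 1.000, attained e.g. along the cycle 0 → 0 with weight 1 and length 1. So λ(A) = 1/1 = 1.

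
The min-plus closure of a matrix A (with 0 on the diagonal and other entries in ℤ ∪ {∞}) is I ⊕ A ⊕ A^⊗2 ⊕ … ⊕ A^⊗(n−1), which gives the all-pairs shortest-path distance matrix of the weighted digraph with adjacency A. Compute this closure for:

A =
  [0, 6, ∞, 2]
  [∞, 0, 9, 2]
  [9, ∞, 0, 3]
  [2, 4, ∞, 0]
Closure =
  [0, 6, 15, 2]
  [4, 0, 9, 2]
  [5, 7, 0, 3]
  [2, 4, 13, 0]

This is the Floyd-Warshall all-pairs shortest-path computation. For each intermediate vertex k = 0, 1, …, 3, update dist[i][j] ← min(dist[i][j], dist[i][k] + dist[k][j]). The final matrix gives, for each (i, j), the minimum total weight of any directed path from i to j (possibly empty when i = j).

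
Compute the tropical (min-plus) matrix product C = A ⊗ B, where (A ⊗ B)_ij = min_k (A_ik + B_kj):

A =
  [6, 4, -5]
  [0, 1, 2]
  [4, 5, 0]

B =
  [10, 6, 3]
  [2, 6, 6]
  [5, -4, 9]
A ⊗ B =
  [0, -9, 4]
  [3, -2, 3]
  [5, -4, 7]

Apply the min-plus product entry-by-entry:
  C[0][0] = min over k of (A[0][0] + B[0][0] = 6 + 10 = 16, A[0][1] + B[1][0] = 4 + 2 = 6, A[0][2] + B[2][0] = -5 + 5 = 0) = 0 (attained at k = 2)
  C[0][1] = min over k of (A[0][0] + B[0][1] = 6 + 6 = 12, A[0][1] + B[1][1] = 4 + 6 = 10, A[0][2] + B[2][1] = -5 + -4 = -9) = -9 (attained at k = 2)
  C[0][2] = min over k of (A[0][0] + B[0][2] = 6 + 3 = 9, A[0][1] + B[1][2] = 4 + 6 = 10, A[0][2] + B[2][2] = -5 + 9 = 4) = 4 (attained at k = 2)
  C[1][0] = min over k of (A[1][0] + B[0][0] = 0 + 10 = 10, A[1][1] + B[1][0] = 1 + 2 = 3, A[1][2] + B[2][0] = 2 + 5 = 7) = 3 (attained at k = 1)
  C[1][1] = min over k of (A[1][0] + B[0][1] = 0 + 6 = 6, A[1][1] + B[1][1] = 1 + 6 = 7, A[1][2] + B[2][1] = 2 + -4 = -2) = -2 (attained at k = 2)
  C[1][2] = min over k of (A[1][0] + B[0][2] = 0 + 3 = 3, A[1][1] + B[1][2] = 1 + 6 = 7, A[1][2] + B[2][2] = 2 + 9 = 11) = 3 (attained at k = 0)
  C[2][0] = min over k of (A[2][0] + B[0][0] = 4 + 10 = 14, A[2][1] + B[1][0] = 5 + 2 = 7, A[2][2] + B[2][0] = 0 + 5 = 5) = 5 (attained at k = 2)
  C[2][1] = min over k of (A[2][0] + B[0][1] = 4 + 6 = 10, A[2][1] + B[1][1] = 5 + 6 = 11, A[2][2] + B[2][1] = 0 + -4 = -4) = -4 (attained at k = 2)
  C[2][2] = min over k of (A[2][0] + B[0][2] = 4 + 3 = 7, A[2][1] + B[1][2] = 5 + 6 = 11, A[2][2] + B[2][2] = 0 + 9 = 9) = 7 (attained at k = 0)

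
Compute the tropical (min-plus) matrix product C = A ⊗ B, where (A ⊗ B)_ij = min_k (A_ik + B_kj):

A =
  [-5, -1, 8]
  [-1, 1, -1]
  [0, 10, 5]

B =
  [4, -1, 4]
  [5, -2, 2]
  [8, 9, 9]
A ⊗ B =
  [-1, -6, -1]
  [3, -2, 3]
  [4, -1, 4]

Apply the min-plus product entry-by-entry:
  C[0][0] = min over k of (A[0][0] + B[0][0] = -5 + 4 = -1, A[0][1] + B[1][0] = -1 + 5 = 4, A[0][2] + B[2][0] = 8 + 8 = 16) = -1 (attained at k = 0)
  C[0][1] = min over k of (A[0][0] + B[0][1] = -5 + -1 = -6, A[0][1] + B[1][1] = -1 + -2 = -3, A[0][2] + B[2][1] = 8 + 9 = 17) = -6 (attained at k = 0)
  C[0][2] = min over k of (A[0][0] + B[0][2] = -5 + 4 = -1, A[0][1] + B[1][2] = -1 + 2 = 1, A[0][2] + B[2][2] = 8 + 9 = 17) = -1 (attained at k = 0)
  C[1][0] = min over k of (A[1][0] + B[0][0] = -1 + 4 = 3, A[1][1] + B[1][0] = 1 + 5 = 6, A[1][2] + B[2][0] = -1 + 8 = 7) = 3 (attained at k = 0)
  C[1][1] = min over k of (A[1][0] + B[0][1] = -1 + -1 = -2, A[1][1] + B[1][1] = 1 + -2 = -1, A[1][2] + B[2][1] = -1 + 9 = 8) = -2 (attained at k = 0)
  C[1][2] = min over k of (A[1][0] + B[0][2] = -1 + 4 = 3, A[1][1] + B[1][2] = 1 + 2 = 3, A[1][2] + B[2][2] = -1 + 9 = 8) = 3 (attained at k = 0)
  C[2][0] = min over k of (A[2][0] + B[0][0] = 0 + 4 = 4, A[2][1] + B[1][0] = 10 + 5 = 15, A[2][2] + B[2][0] = 5 + 8 = 13) = 4 (attained at k = 0)
  C[2][1] = min over k of (A[2][0] + B[0][1] = 0 + -1 = -1, A[2][1] + B[1][1] = 10 + -2 = 8, A[2][2] + B[2][1] = 5 + 9 = 14) = -1 (attained at k = 0)
  C[2][2] = min over k of (A[2][0] + B[0][2] = 0 + 4 = 4, A[2][1] + B[1][2] = 10 + 2 = 12, A[2][2] + B[2][2] = 5 + 9 = 14) = 4 (attained at k = 0)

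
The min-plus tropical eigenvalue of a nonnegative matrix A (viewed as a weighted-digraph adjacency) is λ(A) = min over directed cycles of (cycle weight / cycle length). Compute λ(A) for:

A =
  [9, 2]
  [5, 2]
λ(A) = 2

Enumerate directed cycles and compute their means (weight / length). Sample:
  cycle 0 → 0: weight = 9, length = 1, mean = 9/1 ≈ 9.000
  cycle 1 → 1: weight = 2, length = 1, mean = 2/1 ≈ 2.000
  cycle 0 → 1 → 0: weight = 7, length = 2, mean = 7/2 ≈ 3.500
  cycle 1 → 0 → 1: weight = 7, length = 2, mean = 7/2 ≈ 3.500
Minimum mean = 2.000, attained e.g. along the cycle 1 → 1 with weight 2 and length 1. So λ(A) = 2/1 = 2.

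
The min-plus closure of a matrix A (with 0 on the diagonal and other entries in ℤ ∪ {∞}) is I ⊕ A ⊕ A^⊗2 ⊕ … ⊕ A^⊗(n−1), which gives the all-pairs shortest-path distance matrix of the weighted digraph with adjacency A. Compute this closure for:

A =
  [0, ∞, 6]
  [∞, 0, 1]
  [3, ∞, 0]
Closure =
  [0, ∞, 6]
  [4, 0, 1]
  [3, ∞, 0]

This is the Floyd-Warshall all-pairs shortest-path computation. For each intermediate vertex k = 0, 1, …, 2, update dist[i][j] ← min(dist[i][j], dist[i][k] + dist[k][j]). The final matrix gives, for each (i, j), the minimum total weight of any directed path from i to j (possibly empty when i = j).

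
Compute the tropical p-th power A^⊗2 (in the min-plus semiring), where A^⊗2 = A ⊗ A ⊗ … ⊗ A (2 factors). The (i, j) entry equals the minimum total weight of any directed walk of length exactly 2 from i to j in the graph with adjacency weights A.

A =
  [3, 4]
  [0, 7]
A^⊗2 =
  [4, 7]
  [3, 4]

Each entry (A^⊗2)_ij equals the minimum over all length-2 walks i = v_0 → v_1 → … → v_2 = j of Σ_t A[v_t][v_{t+1}]. For example, for (i, j) = (0, 1) we minimise over 2 possible intermediate vertex sequences; the minimum is 7, attained along the walk 0 → 0 → 1.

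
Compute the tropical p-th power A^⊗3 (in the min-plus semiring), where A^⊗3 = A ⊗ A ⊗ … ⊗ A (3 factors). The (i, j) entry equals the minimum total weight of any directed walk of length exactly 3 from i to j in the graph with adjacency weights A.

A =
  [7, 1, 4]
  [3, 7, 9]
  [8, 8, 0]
A^⊗3 =
  [11, 5, 4]
  [7, 11, 7]
  [8, 8, 0]

Each entry (A^⊗3)_ij equals the minimum over all length-3 walks i = v_0 → v_1 → … → v_3 = j of Σ_t A[v_t][v_{t+1}]. For example, for (i, j) = (0, 2) we minimise over 9 possible intermediate vertex sequences; the minimum is 4, attained along the walk 0 → 2 → 2 → 2.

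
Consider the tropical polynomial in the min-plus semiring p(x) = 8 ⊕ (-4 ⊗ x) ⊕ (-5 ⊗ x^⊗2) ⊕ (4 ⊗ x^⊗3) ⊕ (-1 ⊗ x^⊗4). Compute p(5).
p(5) = 1

A tropical monomial a ⊗ x^⊗i evaluates to a + i · x. Evaluating each term at x = 5:
  Term 0 contributes 8 + 0 · 5 = 8
  Term 1 contributes -4 + 1 · 5 = 1
  Term 2 contributes -5 + 2 · 5 = 5
  Term 3 contributes 4 + 3 · 5 = 19
  Term 4 contributes -1 + 4 · 5 = 19
p(5) = ⊕ of these = min[8, 1, 5, 19, 19] = 1.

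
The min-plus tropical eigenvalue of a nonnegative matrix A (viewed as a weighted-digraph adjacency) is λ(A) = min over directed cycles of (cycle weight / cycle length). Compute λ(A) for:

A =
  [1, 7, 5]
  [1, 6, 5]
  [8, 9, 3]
λ(A) = 1

Enumerate directed cycles and compute their means (weight / length). Sample:
  cycle 0 → 0: weight = 1, length = 1, mean = 1/1 ≈ 1.000
  cycle 1 → 1: weight = 6, length = 1, mean = 6/1 ≈ 6.000
  cycle 2 → 2: weight = 3, length = 1, mean = 3/1 ≈ 3.000
  cycle 0 → 1 → 0: weight = 8, length = 2, mean = 8/2 ≈ 4.000
  cycle 0 → 2 → 0: weight = 13, length = 2, mean = 13/2 ≈ 6.500
  cycle 1 → 0 → 1: weight = 8, length = 2, mean = 8/2 ≈ 4.000
Minimum mean = 1.000, attained e.g. along the cycle 0 → 0 with weight 1 and length 1. So λ(A) = 1/1 = 1.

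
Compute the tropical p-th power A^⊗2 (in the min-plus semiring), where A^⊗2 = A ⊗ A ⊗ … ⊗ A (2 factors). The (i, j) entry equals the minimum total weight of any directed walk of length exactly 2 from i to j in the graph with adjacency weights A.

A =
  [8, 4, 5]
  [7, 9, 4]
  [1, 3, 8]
A^⊗2 =
  [6, 8, 8]
  [5, 7, 12]
  [9, 5, 6]

Each entry (A^⊗2)_ij equals the minimum over all length-2 walks i = v_0 → v_1 → … → v_2 = j of Σ_t A[v_t][v_{t+1}]. For example, for (i, j) = (0, 2) we minimise over 3 possible intermediate vertex sequences; the minimum is 8, attained along the walk 0 → 1 → 2.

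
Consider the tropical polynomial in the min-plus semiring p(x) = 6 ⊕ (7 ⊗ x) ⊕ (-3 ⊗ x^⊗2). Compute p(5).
p(5) = 6

A tropical monomial a ⊗ x^⊗i evaluates to a + i · x. Evaluating each term at x = 5:
  Term 0 contributes 6 + 0 · 5 = 6
  Term 1 contributes 7 + 1 · 5 = 12
  Term 2 contributes -3 + 2 · 5 = 7
p(5) = ⊕ of these = min[6, 12, 7] = 6.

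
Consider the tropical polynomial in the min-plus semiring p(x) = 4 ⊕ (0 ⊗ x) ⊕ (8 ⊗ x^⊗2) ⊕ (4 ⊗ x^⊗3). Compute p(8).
p(8) = 4

A tropical monomial a ⊗ x^⊗i evaluates to a + i · x. Evaluating each term at x = 8:
  Term 0 contributes 4 + 0 · 8 = 4
  Term 1 contributes 0 + 1 · 8 = 8
  Term 2 contributes 8 + 2 · 8 = 24
  Term 3 contributes 4 + 3 · 8 = 28
p(8) = ⊕ of these = min[4, 8, 24, 28] = 4.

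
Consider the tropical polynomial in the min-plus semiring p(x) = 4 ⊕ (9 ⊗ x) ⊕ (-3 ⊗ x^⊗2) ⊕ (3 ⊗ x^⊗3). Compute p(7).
p(7) = 4

A tropical monomial a ⊗ x^⊗i evaluates to a + i · x. Evaluating each term at x = 7:
  Term 0 contributes 4 + 0 · 7 = 4
  Term 1 contributes 9 + 1 · 7 = 16
  Term 2 contributes -3 + 2 · 7 = 11
  Term 3 contributes 3 + 3 · 7 = 24
p(7) = ⊕ of these = min[4, 16, 11, 24] = 4.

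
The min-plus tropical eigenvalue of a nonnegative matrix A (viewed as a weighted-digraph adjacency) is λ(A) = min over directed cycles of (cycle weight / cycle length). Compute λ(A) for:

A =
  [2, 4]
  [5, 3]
λ(A) = 2

Enumerate directed cycles and compute their means (weight / length). Sample:
  cycle 0 → 0: weight = 2, length = 1, mean = 2/1 ≈ 2.000
  cycle 1 → 1: weight = 3, length = 1, mean = 3/1 ≈ 3.000
  cycle 0 → 1 → 0: weight = 9, length = 2, mean = 9/2 ≈ 4.500
  cycle 1 → 0 → 1: weight = 9, length = 2, mean = 9/2 ≈ 4.500
Minimum mean = 2.000, attained e.g. along the cycle 0 → 0 with weight 2 and length 1. So λ(A) = 2/1 = 2.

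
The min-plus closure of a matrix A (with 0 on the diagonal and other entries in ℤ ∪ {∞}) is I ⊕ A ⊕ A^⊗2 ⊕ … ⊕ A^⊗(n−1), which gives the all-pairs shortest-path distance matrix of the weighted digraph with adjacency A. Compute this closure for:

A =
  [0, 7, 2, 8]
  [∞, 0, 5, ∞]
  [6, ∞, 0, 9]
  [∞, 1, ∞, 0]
Closure =
  [0, 7, 2, 8]
  [11, 0, 5, 14]
  [6, 10, 0, 9]
  [12, 1, 6, 0]

This is the Floyd-Warshall all-pairs shortest-path computation. For each intermediate vertex k = 0, 1, …, 3, update dist[i][j] ← min(dist[i][j], dist[i][k] + dist[k][j]). The final matrix gives, for each (i, j), the minimum total weight of any directed path from i to j (possibly empty when i = j).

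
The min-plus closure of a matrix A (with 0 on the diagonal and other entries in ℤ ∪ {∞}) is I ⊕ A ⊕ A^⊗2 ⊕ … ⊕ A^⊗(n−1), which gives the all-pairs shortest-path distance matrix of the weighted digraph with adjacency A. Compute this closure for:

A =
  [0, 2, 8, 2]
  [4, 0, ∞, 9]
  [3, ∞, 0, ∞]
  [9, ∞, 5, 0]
Closure =
  [0, 2, 7, 2]
  [4, 0, 11, 6]
  [3, 5, 0, 5]
  [8, 10, 5, 0]

This is the Floyd-Warshall all-pairs shortest-path computation. For each intermediate vertex k = 0, 1, …, 3, update dist[i][j] ← min(dist[i][j], dist[i][k] + dist[k][j]). The final matrix gives, for each (i, j), the minimum total weight of any directed path from i to j (possibly empty when i = j).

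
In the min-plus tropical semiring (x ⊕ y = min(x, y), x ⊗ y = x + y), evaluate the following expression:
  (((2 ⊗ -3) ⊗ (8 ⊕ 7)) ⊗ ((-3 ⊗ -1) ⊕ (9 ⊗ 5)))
(((2 ⊗ -3) ⊗ (8 ⊕ 7)) ⊗ ((-3 ⊗ -1) ⊕ (9 ⊗ 5))) = 2

Expand innermost to outermost. Recall ⊕ takes the minimum of its arguments and ⊗ takes their sum. Working out the expression (((2 ⊗ -3) ⊗ (8 ⊕ 7)) ⊗ ((-3 ⊗ -1) ⊕ (9 ⊗ 5))) gives 2.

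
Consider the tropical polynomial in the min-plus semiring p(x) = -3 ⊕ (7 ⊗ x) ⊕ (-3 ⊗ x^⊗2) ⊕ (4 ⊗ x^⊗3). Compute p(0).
p(0) = -3

A tropical monomial a ⊗ x^⊗i evaluates to a + i · x. Evaluating each term at x = 0:
  Term 0 contributes -3 + 0 · 0 = -3
  Term 1 contributes 7 + 1 · 0 = 7
  Term 2 contributes -3 + 2 · 0 = -3
  Term 3 contributes 4 + 3 · 0 = 4
p(0) = ⊕ of these = min[-3, 7, -3, 4] = -3.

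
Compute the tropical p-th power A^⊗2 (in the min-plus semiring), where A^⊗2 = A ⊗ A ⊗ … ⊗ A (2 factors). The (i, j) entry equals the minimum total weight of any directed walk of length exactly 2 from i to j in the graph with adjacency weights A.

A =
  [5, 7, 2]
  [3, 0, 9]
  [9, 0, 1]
A^⊗2 =
  [10, 2, 3]
  [3, 0, 5]
  [3, 0, 2]

Each entry (A^⊗2)_ij equals the minimum over all length-2 walks i = v_0 → v_1 → … → v_2 = j of Σ_t A[v_t][v_{t+1}]. For example, for (i, j) = (0, 2) we minimise over 3 possible intermediate vertex sequences; the minimum is 3, attained along the walk 0 → 2 → 2.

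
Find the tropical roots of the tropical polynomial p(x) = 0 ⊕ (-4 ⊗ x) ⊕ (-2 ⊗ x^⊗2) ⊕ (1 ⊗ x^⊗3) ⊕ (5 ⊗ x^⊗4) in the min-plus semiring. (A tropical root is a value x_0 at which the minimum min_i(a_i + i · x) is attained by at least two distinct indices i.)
Roots: {-4, -3, -2, 4}

Each tropical root is a break point of the lower envelope of the lines y = a_i + i · x (there are 5 lines, with slopes 0, 1, ..., 4). Only the lines that attain the minimum somewhere contribute to roots; other lines are dominated. Here the surviving (envelope) indices are i = 4, i = 3, i = 2, i = 1, i = 0.
Intersections between consecutive envelope lines give the roots: for adjacent envelope indices i < j the intersection is x = (a_i − a_j) / (j − i). Reading off the sorted break points: {-4, -3, -2, 4}.
Verification: at each break x_0, at least two indices attain the minimum of min_i(a_i + i · x_0).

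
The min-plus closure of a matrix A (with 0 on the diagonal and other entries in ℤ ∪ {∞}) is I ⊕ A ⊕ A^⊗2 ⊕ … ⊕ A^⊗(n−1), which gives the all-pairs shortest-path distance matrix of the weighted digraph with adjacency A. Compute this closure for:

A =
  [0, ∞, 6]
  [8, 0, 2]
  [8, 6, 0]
Closure =
  [0, 12, 6]
  [8, 0, 2]
  [8, 6, 0]

This is the Floyd-Warshall all-pairs shortest-path computation. For each intermediate vertex k = 0, 1, …, 2, update dist[i][j] ← min(dist[i][j], dist[i][k] + dist[k][j]). The final matrix gives, for each (i, j), the minimum total weight of any directed path from i to j (possibly empty when i = j).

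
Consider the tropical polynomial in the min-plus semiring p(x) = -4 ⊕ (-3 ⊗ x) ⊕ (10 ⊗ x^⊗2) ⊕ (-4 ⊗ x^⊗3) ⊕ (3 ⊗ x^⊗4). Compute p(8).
p(8) = -4

A tropical monomial a ⊗ x^⊗i evaluates to a + i · x. Evaluating each term at x = 8:
  Term 0 contributes -4 + 0 · 8 = -4
  Term 1 contributes -3 + 1 · 8 = 5
  Term 2 contributes 10 + 2 · 8 = 26
  Term 3 contributes -4 + 3 · 8 = 20
  Term 4 contributes 3 + 4 · 8 = 35
p(8) = ⊕ of these = min[-4, 5, 26, 20, 35] = -4.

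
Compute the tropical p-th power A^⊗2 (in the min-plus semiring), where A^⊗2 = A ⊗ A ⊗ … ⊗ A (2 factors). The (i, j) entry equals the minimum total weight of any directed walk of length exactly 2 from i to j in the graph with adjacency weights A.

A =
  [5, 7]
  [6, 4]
A^⊗2 =
  [10, 11]
  [10, 8]

Each entry (A^⊗2)_ij equals the minimum over all length-2 walks i = v_0 → v_1 → … → v_2 = j of Σ_t A[v_t][v_{t+1}]. For example, for (i, j) = (0, 1) we minimise over 2 possible intermediate vertex sequences; the minimum is 11, attained along the walk 0 → 1 → 1.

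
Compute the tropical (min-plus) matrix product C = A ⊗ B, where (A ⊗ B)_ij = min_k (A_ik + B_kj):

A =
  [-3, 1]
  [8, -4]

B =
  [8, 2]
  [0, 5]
A ⊗ B =
  [1, -1]
  [-4, 1]

Apply the min-plus product entry-by-entry:
  C[0][0] = min over k of (A[0][0] + B[0][0] = -3 + 8 = 5, A[0][1] + B[1][0] = 1 + 0 = 1) = 1 (attained at k = 1)
  C[0][1] = min over k of (A[0][0] + B[0][1] = -3 + 2 = -1, A[0][1] + B[1][1] = 1 + 5 = 6) = -1 (attained at k = 0)
  C[1][0] = min over k of (A[1][0] + B[0][0] = 8 + 8 = 16, A[1][1] + B[1][0] = -4 + 0 = -4) = -4 (attained at k = 1)
  C[1][1] = min over k of (A[1][0] + B[0][1] = 8 + 2 = 10, A[1][1] + B[1][1] = -4 + 5 = 1) = 1 (attained at k = 1)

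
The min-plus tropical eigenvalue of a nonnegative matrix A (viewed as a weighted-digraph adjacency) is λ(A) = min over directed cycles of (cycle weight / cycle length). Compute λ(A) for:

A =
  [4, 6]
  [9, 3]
λ(A) = 3

Enumerate directed cycles and compute their means (weight / length). Sample:
  cycle 0 → 0: weight = 4, length = 1, mean = 4/1 ≈ 4.000
  cycle 1 → 1: weight = 3, length = 1, mean = 3/1 ≈ 3.000
  cycle 0 → 1 → 0: weight = 15, length = 2, mean = 15/2 ≈ 7.500
  cycle 1 → 0 → 1: weight = 15, length = 2, mean = 15/2 ≈ 7.500
Minimum mean = 3.000, attained e.g. along the cycle 1 → 1 with weight 3 and length 1. So λ(A) = 3/1 = 3.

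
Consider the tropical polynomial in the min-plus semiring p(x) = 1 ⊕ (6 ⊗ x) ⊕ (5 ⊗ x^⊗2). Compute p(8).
p(8) = 1

A tropical monomial a ⊗ x^⊗i evaluates to a + i · x. Evaluating each term at x = 8:
  Term 0 contributes 1 + 0 · 8 = 1
  Term 1 contributes 6 + 1 · 8 = 14
  Term 2 contributes 5 + 2 · 8 = 21
p(8) = ⊕ of these = min[1, 14, 21] = 1.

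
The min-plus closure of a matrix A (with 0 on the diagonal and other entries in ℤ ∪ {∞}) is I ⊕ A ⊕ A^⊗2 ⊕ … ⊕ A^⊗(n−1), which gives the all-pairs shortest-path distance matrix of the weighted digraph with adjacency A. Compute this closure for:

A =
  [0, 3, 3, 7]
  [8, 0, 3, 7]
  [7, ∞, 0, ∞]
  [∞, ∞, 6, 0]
Closure =
  [0, 3, 3, 7]
  [8, 0, 3, 7]
  [7, 10, 0, 14]
  [13, 16, 6, 0]

This is the Floyd-Warshall all-pairs shortest-path computation. For each intermediate vertex k = 0, 1, …, 3, update dist[i][j] ← min(dist[i][j], dist[i][k] + dist[k][j]). The final matrix gives, for each (i, j), the minimum total weight of any directed path from i to j (possibly empty when i = j).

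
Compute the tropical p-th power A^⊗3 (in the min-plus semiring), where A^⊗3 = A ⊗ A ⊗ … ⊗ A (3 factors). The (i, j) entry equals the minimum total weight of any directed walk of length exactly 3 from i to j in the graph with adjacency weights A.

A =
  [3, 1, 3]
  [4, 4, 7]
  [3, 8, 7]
A^⊗3 =
  [8, 6, 8]
  [9, 8, 10]
  [8, 7, 9]

Each entry (A^⊗3)_ij equals the minimum over all length-3 walks i = v_0 → v_1 → … → v_3 = j of Σ_t A[v_t][v_{t+1}]. For example, for (i, j) = (0, 2) we minimise over 9 possible intermediate vertex sequences; the minimum is 8, attained along the walk 0 → 1 → 0 → 2.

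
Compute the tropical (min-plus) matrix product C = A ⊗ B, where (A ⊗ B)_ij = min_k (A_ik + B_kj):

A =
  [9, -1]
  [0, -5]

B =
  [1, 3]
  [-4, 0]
A ⊗ B =
  [-5, -1]
  [-9, -5]

Apply the min-plus product entry-by-entry:
  C[0][0] = min over k of (A[0][0] + B[0][0] = 9 + 1 = 10, A[0][1] + B[1][0] = -1 + -4 = -5) = -5 (attained at k = 1)
  C[0][1] = min over k of (A[0][0] + B[0][1] = 9 + 3 = 12, A[0][1] + B[1][1] = -1 + 0 = -1) = -1 (attained at k = 1)
  C[1][0] = min over k of (A[1][0] + B[0][0] = 0 + 1 = 1, A[1][1] + B[1][0] = -5 + -4 = -9) = -9 (attained at k = 1)
  C[1][1] = min over k of (A[1][0] + B[0][1] = 0 + 3 = 3, A[1][1] + B[1][1] = -5 + 0 = -5) = -5 (attained at k = 1)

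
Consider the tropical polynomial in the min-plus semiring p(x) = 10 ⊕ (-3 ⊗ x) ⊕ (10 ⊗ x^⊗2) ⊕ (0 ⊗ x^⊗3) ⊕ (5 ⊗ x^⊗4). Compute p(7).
p(7) = 4

A tropical monomial a ⊗ x^⊗i evaluates to a + i · x. Evaluating each term at x = 7:
  Term 0 contributes 10 + 0 · 7 = 10
  Term 1 contributes -3 + 1 · 7 = 4
  Term 2 contributes 10 + 2 · 7 = 24
  Term 3 contributes 0 + 3 · 7 = 21
  Term 4 contributes 5 + 4 · 7 = 33
p(7) = ⊕ of these = min[10, 4, 24, 21, 33] = 4.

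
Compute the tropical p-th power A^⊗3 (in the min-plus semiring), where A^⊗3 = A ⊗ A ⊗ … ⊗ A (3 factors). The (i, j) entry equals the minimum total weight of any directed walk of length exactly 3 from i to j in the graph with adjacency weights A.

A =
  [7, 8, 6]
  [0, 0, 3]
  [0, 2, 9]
A^⊗3 =
  [8, 8, 11]
  [0, 0, 3]
  [2, 2, 5]

Each entry (A^⊗3)_ij equals the minimum over all length-3 walks i = v_0 → v_1 → … → v_3 = j of Σ_t A[v_t][v_{t+1}]. For example, for (i, j) = (0, 2) we minimise over 9 possible intermediate vertex sequences; the minimum is 11, attained along the walk 0 → 1 → 1 → 2.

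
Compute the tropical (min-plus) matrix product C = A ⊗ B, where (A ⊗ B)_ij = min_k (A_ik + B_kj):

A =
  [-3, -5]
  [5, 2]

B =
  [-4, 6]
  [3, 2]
A ⊗ B =
  [-7, -3]
  [1, 4]

Apply the min-plus product entry-by-entry:
  C[0][0] = min over k of (A[0][0] + B[0][0] = -3 + -4 = -7, A[0][1] + B[1][0] = -5 + 3 = -2) = -7 (attained at k = 0)
  C[0][1] = min over k of (A[0][0] + B[0][1] = -3 + 6 = 3, A[0][1] + B[1][1] = -5 + 2 = -3) = -3 (attained at k = 1)
  C[1][0] = min over k of (A[1][0] + B[0][0] = 5 + -4 = 1, A[1][1] + B[1][0] = 2 + 3 = 5) = 1 (attained at k = 0)
  C[1][1] = min over k of (A[1][0] + B[0][1] = 5 + 6 = 11, A[1][1] + B[1][1] = 2 + 2 = 4) = 4 (attained at k = 1)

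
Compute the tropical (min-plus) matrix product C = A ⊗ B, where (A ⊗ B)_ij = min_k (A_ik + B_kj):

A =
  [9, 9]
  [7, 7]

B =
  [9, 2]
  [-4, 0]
A ⊗ B =
  [5, 9]
  [3, 7]

Apply the min-plus product entry-by-entry:
  C[0][0] = min over k of (A[0][0] + B[0][0] = 9 + 9 = 18, A[0][1] + B[1][0] = 9 + -4 = 5) = 5 (attained at k = 1)
  C[0][1] = min over k of (A[0][0] + B[0][1] = 9 + 2 = 11, A[0][1] + B[1][1] = 9 + 0 = 9) = 9 (attained at k = 1)
  C[1][0] = min over k of (A[1][0] + B[0][0] = 7 + 9 = 16, A[1][1] + B[1][0] = 7 + -4 = 3) = 3 (attained at k = 1)
  C[1][1] = min over k of (A[1][0] + B[0][1] = 7 + 2 = 9, A[1][1] + B[1][1] = 7 + 0 = 7) = 7 (attained at k = 1)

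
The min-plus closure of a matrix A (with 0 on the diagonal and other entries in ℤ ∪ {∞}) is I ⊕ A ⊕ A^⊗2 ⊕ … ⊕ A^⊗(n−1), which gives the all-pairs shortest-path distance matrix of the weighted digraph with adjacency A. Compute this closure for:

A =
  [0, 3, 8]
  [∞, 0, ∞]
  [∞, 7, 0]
Closure =
  [0, 3, 8]
  [∞, 0, ∞]
  [∞, 7, 0]

This is the Floyd-Warshall all-pairs shortest-path computation. For each intermediate vertex k = 0, 1, …, 2, update dist[i][j] ← min(dist[i][j], dist[i][k] + dist[k][j]). The final matrix gives, for each (i, j), the minimum total weight of any directed path from i to j (possibly empty when i = j).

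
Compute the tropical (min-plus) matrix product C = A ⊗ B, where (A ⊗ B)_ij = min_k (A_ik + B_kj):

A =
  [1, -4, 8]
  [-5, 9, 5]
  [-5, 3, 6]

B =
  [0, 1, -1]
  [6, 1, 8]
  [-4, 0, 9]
A ⊗ B =
  [1, -3, 0]
  [-5, -4, -6]
  [-5, -4, -6]

Apply the min-plus product entry-by-entry:
  C[0][0] = min over k of (A[0][0] + B[0][0] = 1 + 0 = 1, A[0][1] + B[1][0] = -4 + 6 = 2, A[0][2] + B[2][0] = 8 + -4 = 4) = 1 (attained at k = 0)
  C[0][1] = min over k of (A[0][0] + B[0][1] = 1 + 1 = 2, A[0][1] + B[1][1] = -4 + 1 = -3, A[0][2] + B[2][1] = 8 + 0 = 8) = -3 (attained at k = 1)
  C[0][2] = min over k of (A[0][0] + B[0][2] = 1 + -1 = 0, A[0][1] + B[1][2] = -4 + 8 = 4, A[0][2] + B[2][2] = 8 + 9 = 17) = 0 (attained at k = 0)
  C[1][0] = min over k of (A[1][0] + B[0][0] = -5 + 0 = -5, A[1][1] + B[1][0] = 9 + 6 = 15, A[1][2] + B[2][0] = 5 + -4 = 1) = -5 (attained at k = 0)
  C[1][1] = min over k of (A[1][0] + B[0][1] = -5 + 1 = -4, A[1][1] + B[1][1] = 9 + 1 = 10, A[1][2] + B[2][1] = 5 + 0 = 5) = -4 (attained at k = 0)
  C[1][2] = min over k of (A[1][0] + B[0][2] = -5 + -1 = -6, A[1][1] + B[1][2] = 9 + 8 = 17, A[1][2] + B[2][2] = 5 + 9 = 14) = -6 (attained at k = 0)
  C[2][0] = min over k of (A[2][0] + B[0][0] = -5 + 0 = -5, A[2][1] + B[1][0] = 3 + 6 = 9, A[2][2] + B[2][0] = 6 + -4 = 2) = -5 (attained at k = 0)
  C[2][1] = min over k of (A[2][0] + B[0][1] = -5 + 1 = -4, A[2][1] + B[1][1] = 3 + 1 = 4, A[2][2] + B[2][1] = 6 + 0 = 6) = -4 (attained at k = 0)
  C[2][2] = min over k of (A[2][0] + B[0][2] = -5 + -1 = -6, A[2][1] + B[1][2] = 3 + 8 = 11, A[2][2] + B[2][2] = 6 + 9 = 15) = -6 (attained at k = 0)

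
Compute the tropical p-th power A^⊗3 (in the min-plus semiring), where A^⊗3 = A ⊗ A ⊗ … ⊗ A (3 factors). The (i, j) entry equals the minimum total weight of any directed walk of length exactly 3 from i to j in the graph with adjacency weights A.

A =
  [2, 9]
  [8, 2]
A^⊗3 =
  [6, 13]
  [12, 6]

Each entry (A^⊗3)_ij equals the minimum over all length-3 walks i = v_0 → v_1 → … → v_3 = j of Σ_t A[v_t][v_{t+1}]. For example, for (i, j) = (0, 1) we minimise over 4 possible intermediate vertex sequences; the minimum is 13, attained along the walk 0 → 0 → 0 → 1.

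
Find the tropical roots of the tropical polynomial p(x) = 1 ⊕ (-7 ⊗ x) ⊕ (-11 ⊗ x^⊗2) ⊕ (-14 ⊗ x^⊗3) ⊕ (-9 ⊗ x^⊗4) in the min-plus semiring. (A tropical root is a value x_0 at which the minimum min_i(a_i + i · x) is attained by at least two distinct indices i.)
Roots: {-5, 3, 4, 8}

Each tropical root is a break point of the lower envelope of the lines y = a_i + i · x (there are 5 lines, with slopes 0, 1, ..., 4). Only the lines that attain the minimum somewhere contribute to roots; other lines are dominated. Here the surviving (envelope) indices are i = 4, i = 3, i = 2, i = 1, i = 0.
Intersections between consecutive envelope lines give the roots: for adjacent envelope indices i < j the intersection is x = (a_i − a_j) / (j − i). Reading off the sorted break points: {-5, 3, 4, 8}.
Verification: at each break x_0, at least two indices attain the minimum of min_i(a_i + i · x_0).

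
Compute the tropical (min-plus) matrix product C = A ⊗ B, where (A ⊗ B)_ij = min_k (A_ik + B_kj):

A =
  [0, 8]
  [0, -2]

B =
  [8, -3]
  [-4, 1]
A ⊗ B =
  [4, -3]
  [-6, -3]

Apply the min-plus product entry-by-entry:
  C[0][0] = min over k of (A[0][0] + B[0][0] = 0 + 8 = 8, A[0][1] + B[1][0] = 8 + -4 = 4) = 4 (attained at k = 1)
  C[0][1] = min over k of (A[0][0] + B[0][1] = 0 + -3 = -3, A[0][1] + B[1][1] = 8 + 1 = 9) = -3 (attained at k = 0)
  C[1][0] = min over k of (A[1][0] + B[0][0] = 0 + 8 = 8, A[1][1] + B[1][0] = -2 + -4 = -6) = -6 (attained at k = 1)
  C[1][1] = min over k of (A[1][0] + B[0][1] = 0 + -3 = -3, A[1][1] + B[1][1] = -2 + 1 = -1) = -3 (attained at k = 0)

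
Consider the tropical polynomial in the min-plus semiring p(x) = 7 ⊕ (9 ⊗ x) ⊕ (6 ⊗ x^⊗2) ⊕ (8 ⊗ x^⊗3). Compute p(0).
p(0) = 6

A tropical monomial a ⊗ x^⊗i evaluates to a + i · x. Evaluating each term at x = 0:
  Term 0 contributes 7 + 0 · 0 = 7
  Term 1 contributes 9 + 1 · 0 = 9
  Term 2 contributes 6 + 2 · 0 = 6
  Term 3 contributes 8 + 3 · 0 = 8
p(0) = ⊕ of these = min[7, 9, 6, 8] = 6.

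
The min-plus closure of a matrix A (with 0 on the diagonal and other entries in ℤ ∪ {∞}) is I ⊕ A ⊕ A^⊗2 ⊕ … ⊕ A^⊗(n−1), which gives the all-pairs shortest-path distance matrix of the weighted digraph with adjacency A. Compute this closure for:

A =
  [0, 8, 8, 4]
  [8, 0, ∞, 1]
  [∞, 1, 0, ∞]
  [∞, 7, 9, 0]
Closure =
  [0, 8, 8, 4]
  [8, 0, 10, 1]
  [9, 1, 0, 2]
  [15, 7, 9, 0]

This is the Floyd-Warshall all-pairs shortest-path computation. For each intermediate vertex k = 0, 1, …, 3, update dist[i][j] ← min(dist[i][j], dist[i][k] + dist[k][j]). The final matrix gives, for each (i, j), the minimum total weight of any directed path from i to j (possibly empty when i = j).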